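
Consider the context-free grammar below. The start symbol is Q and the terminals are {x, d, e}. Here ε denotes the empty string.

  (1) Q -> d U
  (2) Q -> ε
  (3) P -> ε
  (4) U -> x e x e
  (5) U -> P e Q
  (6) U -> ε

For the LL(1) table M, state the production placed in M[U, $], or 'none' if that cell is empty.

FIRST(Q): from Q->d U we get {d}; from Q->ε we get {ε}. So FIRST(Q) = {ε, d}.
FIRST(P): from P->ε we get {ε}. So FIRST(P) = {ε}.
FIRST(U): from U->x e x e we get {x}; from U->P e Q we get {e}; from U->ε we get {ε}. So FIRST(U) = {ε, e, x}.
FOLLOW(Q) includes $ since Q is the start symbol.
FOLLOW(Q): in U->P e Q, the suffix after Q is empty, so FOLLOW(Q) ⊇ FOLLOW(U) = {$}. Thus FOLLOW(Q) = {$}.
FOLLOW(U): in Q->d U, the suffix after U is empty, so FOLLOW(U) ⊇ FOLLOW(Q) = {$}. Thus FOLLOW(U) = {$}.
For U -> x e x e: FIRST(x e x e) = {x}, so it goes in M[U, t] for t ∈ {x}.
For U -> P e Q: FIRST(P e Q) = {e}, so it goes in M[U, t] for t ∈ {e}.
For U -> ε: FIRST(ε) = {ε}, so it goes in M[U, t] for t ∈ {}; since ε ∈ FIRST, also for every t ∈ FOLLOW(U) = {$}.

U -> ε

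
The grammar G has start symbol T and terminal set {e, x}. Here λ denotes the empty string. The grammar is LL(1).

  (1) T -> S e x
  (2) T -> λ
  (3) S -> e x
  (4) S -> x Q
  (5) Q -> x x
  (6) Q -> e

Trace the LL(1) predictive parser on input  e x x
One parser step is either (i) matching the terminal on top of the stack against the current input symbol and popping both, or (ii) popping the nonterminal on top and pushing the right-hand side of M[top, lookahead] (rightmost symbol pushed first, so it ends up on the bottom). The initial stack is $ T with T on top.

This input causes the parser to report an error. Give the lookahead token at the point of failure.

x

     Stack      Input    Action
  1  $ T        e x x $  expand T -> S e x
  2  $ x e S    e x x $  expand S -> e x
  3  $ x e x e  e x x $  match e
  4  $ x e x    x x $    match x
  5  $ x e      x $      error: top is terminal e but lookahead is x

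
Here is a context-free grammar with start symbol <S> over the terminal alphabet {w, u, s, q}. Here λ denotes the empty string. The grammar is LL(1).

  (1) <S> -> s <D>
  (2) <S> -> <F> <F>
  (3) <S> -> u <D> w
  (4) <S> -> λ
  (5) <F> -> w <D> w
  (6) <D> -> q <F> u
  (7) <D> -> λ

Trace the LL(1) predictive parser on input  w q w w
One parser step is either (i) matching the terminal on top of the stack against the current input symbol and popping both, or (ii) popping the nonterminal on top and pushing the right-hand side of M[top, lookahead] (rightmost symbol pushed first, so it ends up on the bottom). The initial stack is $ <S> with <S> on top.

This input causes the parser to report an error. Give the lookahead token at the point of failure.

step 1: stack=$ <S>  input=w q w w $  — expand <S> -> <F> <F>
step 2: stack=$ <F> <F>  input=w q w w $  — expand <F> -> w <D> w
step 3: stack=$ <F> w <D> w  input=w q w w $  — match w
step 4: stack=$ <F> w <D>  input=q w w $  — expand <D> -> q <F> u
step 5: stack=$ <F> w u <F> q  input=q w w $  — match q
step 6: stack=$ <F> w u <F>  input=w w $  — expand <F> -> w <D> w
step 7: stack=$ <F> w u w <D> w  input=w w $  — match w
step 8: stack=$ <F> w u w <D>  input=w $  — expand <D> -> λ
step 9: stack=$ <F> w u w  input=w $  — match w
step 10: stack=$ <F> w u  input=$  — error: top is terminal u but lookahead is $

$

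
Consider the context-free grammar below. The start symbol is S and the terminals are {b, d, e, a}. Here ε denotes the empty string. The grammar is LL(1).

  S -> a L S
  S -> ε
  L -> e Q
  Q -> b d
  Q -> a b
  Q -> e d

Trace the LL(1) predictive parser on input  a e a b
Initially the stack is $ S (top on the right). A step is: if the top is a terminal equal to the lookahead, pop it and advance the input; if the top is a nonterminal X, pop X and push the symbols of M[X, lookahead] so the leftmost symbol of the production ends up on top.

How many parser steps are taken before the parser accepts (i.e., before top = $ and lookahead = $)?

     Stack    Input      Action
  1  $ S      a e a b $  expand S -> a L S
  2  $ S L a  a e a b $  match a
  3  $ S L    e a b $    expand L -> e Q
  4  $ S Q e  e a b $    match e
  5  $ S Q    a b $      expand Q -> a b
  6  $ S b a  a b $      match a
  7  $ S b    b $        match b
  8  $ S      $          expand S -> ε
Accept reached after 8 steps.

8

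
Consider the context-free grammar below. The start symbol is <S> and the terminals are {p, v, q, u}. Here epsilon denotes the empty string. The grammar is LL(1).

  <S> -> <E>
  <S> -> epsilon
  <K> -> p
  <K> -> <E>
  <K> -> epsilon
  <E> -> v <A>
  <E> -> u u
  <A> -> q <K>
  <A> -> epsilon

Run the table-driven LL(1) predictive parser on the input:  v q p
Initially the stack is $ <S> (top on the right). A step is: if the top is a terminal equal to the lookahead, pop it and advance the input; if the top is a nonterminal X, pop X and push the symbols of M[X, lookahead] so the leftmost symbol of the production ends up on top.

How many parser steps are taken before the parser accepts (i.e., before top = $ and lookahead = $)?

7

step 1: stack=$ <S>  input=v q p $  — expand <S> -> <E>
step 2: stack=$ <E>  input=v q p $  — expand <E> -> v <A>
step 3: stack=$ <A> v  input=v q p $  — match v
step 4: stack=$ <A>  input=q p $  — expand <A> -> q <K>
step 5: stack=$ <K> q  input=q p $  — match q
step 6: stack=$ <K>  input=p $  — expand <K> -> p
step 7: stack=$ p  input=p $  — match p
Accept reached after 7 steps.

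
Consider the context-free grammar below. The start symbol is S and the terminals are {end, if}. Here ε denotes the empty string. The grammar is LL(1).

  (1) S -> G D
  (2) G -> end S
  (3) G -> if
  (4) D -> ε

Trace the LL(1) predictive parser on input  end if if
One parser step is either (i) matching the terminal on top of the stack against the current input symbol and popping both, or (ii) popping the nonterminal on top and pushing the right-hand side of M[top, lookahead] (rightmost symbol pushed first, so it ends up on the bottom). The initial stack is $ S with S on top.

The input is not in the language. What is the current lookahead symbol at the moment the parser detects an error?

     Stack      Input        Action
  1  $ S        end if if $  expand S -> G D
  2  $ D G      end if if $  expand G -> end S
  3  $ D S end  end if if $  match end
  4  $ D S      if if $      expand S -> G D
  5  $ D D G    if if $      expand G -> if
  6  $ D D if   if if $      match if
  7  $ D D      if $         error: M[D, if] is empty

if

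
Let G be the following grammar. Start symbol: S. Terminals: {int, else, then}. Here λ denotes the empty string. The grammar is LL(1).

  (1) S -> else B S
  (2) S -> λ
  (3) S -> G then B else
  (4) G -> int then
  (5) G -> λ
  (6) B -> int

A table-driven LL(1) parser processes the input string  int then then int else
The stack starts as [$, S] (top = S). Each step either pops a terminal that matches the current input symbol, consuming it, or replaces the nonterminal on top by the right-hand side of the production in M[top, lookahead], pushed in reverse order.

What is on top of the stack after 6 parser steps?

step 1: stack=$ S  input=int then then int else $  — expand S -> G then B else
step 2: stack=$ else B then G  input=int then then int else $  — expand G -> int then
step 3: stack=$ else B then then int  input=int then then int else $  — match int
step 4: stack=$ else B then then  input=then then int else $  — match then
step 5: stack=$ else B then  input=then int else $  — match then
step 6: stack=$ else B  input=int else $  — expand B -> int
Stack after step 6: $ else int (top = int).

int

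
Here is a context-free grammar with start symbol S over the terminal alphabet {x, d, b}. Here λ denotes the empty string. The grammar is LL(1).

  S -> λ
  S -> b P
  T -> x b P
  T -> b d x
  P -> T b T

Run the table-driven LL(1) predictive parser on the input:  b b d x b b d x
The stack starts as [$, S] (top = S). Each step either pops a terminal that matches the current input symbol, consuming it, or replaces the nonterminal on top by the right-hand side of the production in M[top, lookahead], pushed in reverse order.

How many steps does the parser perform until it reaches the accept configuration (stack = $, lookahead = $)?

12

step 1: stack=$ S  input=b b d x b b d x $  — expand S -> b P
step 2: stack=$ P b  input=b b d x b b d x $  — match b
step 3: stack=$ P  input=b d x b b d x $  — expand P -> T b T
step 4: stack=$ T b T  input=b d x b b d x $  — expand T -> b d x
step 5: stack=$ T b x d b  input=b d x b b d x $  — match b
step 6: stack=$ T b x d  input=d x b b d x $  — match d
step 7: stack=$ T b x  input=x b b d x $  — match x
step 8: stack=$ T b  input=b b d x $  — match b
step 9: stack=$ T  input=b d x $  — expand T -> b d x
step 10: stack=$ x d b  input=b d x $  — match b
step 11: stack=$ x d  input=d x $  — match d
step 12: stack=$ x  input=x $  — match x
Accept reached after 12 steps.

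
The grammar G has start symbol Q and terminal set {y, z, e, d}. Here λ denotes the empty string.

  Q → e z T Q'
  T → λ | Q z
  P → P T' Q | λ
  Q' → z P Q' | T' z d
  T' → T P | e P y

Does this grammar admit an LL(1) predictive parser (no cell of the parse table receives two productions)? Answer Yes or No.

FIRST(Q) = {e}
FIRST(T) = {λ, e}
FIRST(P) = {λ, e}
FIRST(Q') = {e, z}
FIRST(T') = {λ, e}
FOLLOW(Q) = {$, e, y, z}
FOLLOW(T) = {e, z}
FOLLOW(P) = {e, y, z}
FOLLOW(Q') = {$, e, y, z}
FOLLOW(T') = {e, z}
Cell M[P, e] receives both P → P T' Q and P → λ — the grammar is not LL(1).

No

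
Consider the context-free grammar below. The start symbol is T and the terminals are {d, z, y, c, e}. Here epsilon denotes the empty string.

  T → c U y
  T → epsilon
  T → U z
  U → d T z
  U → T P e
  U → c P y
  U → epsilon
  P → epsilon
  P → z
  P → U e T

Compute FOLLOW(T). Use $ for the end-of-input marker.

FIRST(T) = {epsilon, c, d, e, z}  (via U z)
FIRST(U) = {epsilon, c, d, e, z}  (via T P e)
FIRST(P) = {epsilon, c, d, e, z}  (via U e T)
FOLLOW(T) includes $ since T is the start symbol.
FOLLOW(U): in T→c U y, U is followed by y with FIRST {y}; in T→U z, U is followed by z with FIRST {z}; in P→U e T, U is followed by e T with FIRST {e}. Thus FOLLOW(U) = {e, y, z}.
FOLLOW(P): in U→T P e, P is followed by e with FIRST {e}; in U→c P y, P is followed by y with FIRST {y}. Thus FOLLOW(P) = {e, y}.
FOLLOW(T): in U→d T z, T is followed by z with FIRST {z}; in U→T P e, T is followed by P e with FIRST {c, d, e, z}; in P→U e T, the suffix after T is empty, so FOLLOW(T) ⊇ FOLLOW(P) = {e, y}. Thus FOLLOW(T) = {$, c, d, e, y, z}.

{$, c, d, e, y, z}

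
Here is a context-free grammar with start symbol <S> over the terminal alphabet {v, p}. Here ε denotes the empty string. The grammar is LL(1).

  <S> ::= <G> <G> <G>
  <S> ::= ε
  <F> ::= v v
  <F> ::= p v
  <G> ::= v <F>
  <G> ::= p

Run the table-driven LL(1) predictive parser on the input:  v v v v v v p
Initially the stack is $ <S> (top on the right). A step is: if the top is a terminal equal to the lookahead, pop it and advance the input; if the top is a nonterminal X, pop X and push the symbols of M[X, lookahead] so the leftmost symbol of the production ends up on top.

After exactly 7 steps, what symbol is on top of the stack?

v

     Stack            Input            Action
  1  $ <S>            v v v v v v p $  expand <S> ::= <G> <G> <G>
  2  $ <G> <G> <G>    v v v v v v p $  expand <G> ::= v <F>
  3  $ <G> <G> <F> v  v v v v v v p $  match v
  4  $ <G> <G> <F>    v v v v v p $    expand <F> ::= v v
  5  $ <G> <G> v v    v v v v v p $    match v
  6  $ <G> <G> v      v v v v p $      match v
  7  $ <G> <G>        v v v p $        expand <G> ::= v <F>
Stack after step 7: $ <G> <F> v (top = v).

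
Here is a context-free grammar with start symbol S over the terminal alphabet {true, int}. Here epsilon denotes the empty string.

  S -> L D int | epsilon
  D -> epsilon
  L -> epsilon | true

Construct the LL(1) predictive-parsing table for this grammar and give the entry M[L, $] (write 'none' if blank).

none

FIRST(D) = {epsilon}
FIRST(L) = {epsilon, true}
FIRST(S) = {epsilon, int, true}  (via L D int)
FOLLOW(S) includes $ since S is the start symbol.
FOLLOW(L): in S->L D int, L is followed by D int with FIRST {int}. Thus FOLLOW(L) = {int}.
For L -> epsilon: FIRST(epsilon) = {epsilon}, so it goes in M[L, t] for t ∈ {}; since epsilon ∈ FIRST, also for every t ∈ FOLLOW(L) = {int}.
For L -> true: FIRST(true) = {true}, so it goes in M[L, t] for t ∈ {true}.
None of these place a production in M[L, $].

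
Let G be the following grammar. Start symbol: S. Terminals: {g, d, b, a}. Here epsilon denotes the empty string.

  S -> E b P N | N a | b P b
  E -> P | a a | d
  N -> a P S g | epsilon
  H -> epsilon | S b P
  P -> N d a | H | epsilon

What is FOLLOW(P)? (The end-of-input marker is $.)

{$, a, b, d, g}

FIRST(N): from N->a P S g we get {a}; from N->epsilon we get {epsilon}. So FIRST(N) = {epsilon, a}.
FIRST(S): from S->E b P N we get {a, b, d}; from S->N a we get {a}; from S->b P b we get {b}. So FIRST(S) = {a, b, d}.
FIRST(H): from H->epsilon we get {epsilon}; from H->S b P we get {a, b, d}. So FIRST(H) = {epsilon, a, b, d}.
FIRST(P): from P->N d a we get {a, d}; from P->H we get {epsilon, a, b, d}; from P->epsilon we get {epsilon}. So FIRST(P) = {epsilon, a, b, d}.
FIRST(E): from E->P we get {epsilon, a, b, d}; from E->a a we get {a}; from E->d we get {d}. So FIRST(E) = {epsilon, a, b, d}.
FOLLOW(S) includes $ since S is the start symbol.
FOLLOW(S): in N->a P S g, S is followed by g with FIRST {g}; in H->S b P, S is followed by b P with FIRST {b}. Thus FOLLOW(S) = {$, b, g}.
FOLLOW(E): in S->E b P N, E is followed by b P N with FIRST {b}. Thus FOLLOW(E) = {b}.
FOLLOW(N): in S->E b P N, the suffix after N is empty, so FOLLOW(N) ⊇ FOLLOW(S) = {$, b, g}; in S->N a, N is followed by a with FIRST {a}; in P->N d a, N is followed by d a with FIRST {d}. Thus FOLLOW(N) = {$, a, b, d, g}.
FOLLOW(H): in P->H, the suffix after H is empty, so FOLLOW(H) ⊇ FOLLOW(P) = {$, a, b, d, g}. Thus FOLLOW(H) = {$, a, b, d, g}.
FOLLOW(P): in S->E b P N, P is followed by N with FIRST {epsilon, a}; in S->E b P N, the suffix after P is nullable, so FOLLOW(P) ⊇ FOLLOW(S) = {$, b, g}; in S->b P b, P is followed by b with FIRST {b}; in E->P, the suffix after P is empty, so FOLLOW(P) ⊇ FOLLOW(E) = {b}; in N->a P S g, P is followed by S g with FIRST {a, b, d}; in H->S b P, the suffix after P is empty, so FOLLOW(P) ⊇ FOLLOW(H) = {$, a, b, d, g}. Thus FOLLOW(P) = {$, a, b, d, g}.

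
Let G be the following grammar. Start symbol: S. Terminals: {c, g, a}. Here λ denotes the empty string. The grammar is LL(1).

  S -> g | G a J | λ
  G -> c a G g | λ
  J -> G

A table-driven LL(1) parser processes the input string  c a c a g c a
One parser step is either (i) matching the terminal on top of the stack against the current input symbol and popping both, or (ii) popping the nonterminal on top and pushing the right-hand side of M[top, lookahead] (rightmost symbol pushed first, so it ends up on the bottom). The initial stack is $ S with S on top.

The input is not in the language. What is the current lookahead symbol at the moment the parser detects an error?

      Stack            Input            Action
   1  $ S              c a c a g c a $  expand S -> G a J
   2  $ J a G          c a c a g c a $  expand G -> c a G g
   3  $ J a g G a c    c a c a g c a $  match c
   4  $ J a g G a      a c a g c a $    match a
   5  $ J a g G        c a g c a $      expand G -> c a G g
   6  $ J a g g G a c  c a g c a $      match c
   7  $ J a g g G a    a g c a $        match a
   8  $ J a g g G      g c a $          expand G -> λ
   9  $ J a g g        g c a $          match g
  10  $ J a g          c a $            error: top is terminal g but lookahead is c

c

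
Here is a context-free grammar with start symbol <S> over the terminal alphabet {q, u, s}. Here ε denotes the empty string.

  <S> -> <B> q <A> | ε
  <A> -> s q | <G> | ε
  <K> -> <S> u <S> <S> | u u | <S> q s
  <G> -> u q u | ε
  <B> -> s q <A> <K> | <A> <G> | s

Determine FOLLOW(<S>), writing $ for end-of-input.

FIRST(<G>) = {ε, u}
FIRST(<A>) = {ε, s, u}  (via <G>)
FIRST(<B>) = {ε, s, u}  (via <A> <G>)
FIRST(<S>) = {ε, q, s, u}  (via <B> q <A>)
FIRST(<K>) = {q, s, u}  (via <S> u <S> <S>, <S> q s)
FOLLOW(<S>) includes $ since <S> is the start symbol.
FOLLOW(<B>): in <S>-><B> q <A>, <B> is followed by q <A> with FIRST {q}. Thus FOLLOW(<B>) = {q}.
FOLLOW(<K>): in <B>->s q <A> <K>, the suffix after <K> is empty, so FOLLOW(<K>) ⊇ FOLLOW(<B>) = {q}. Thus FOLLOW(<K>) = {q}.
FOLLOW(<S>): in <K>-><S> u <S> <S> (occurrence 1), <S> is followed by u <S> <S> with FIRST {u}; in <K>-><S> u <S> <S> (occurrence 2), <S> is followed by <S> with FIRST {ε, q, s, u}; in <K>-><S> u <S> <S> (occurrence 2), the suffix after <S> is nullable, so FOLLOW(<S>) ⊇ FOLLOW(<K>) = {q}; in <K>-><S> u <S> <S> (occurrence 3), the suffix after <S> is empty, so FOLLOW(<S>) ⊇ FOLLOW(<K>) = {q}; in <K>-><S> q s, <S> is followed by q s with FIRST {q}. Thus FOLLOW(<S>) = {$, q, s, u}.
FOLLOW(<A>): in <S>-><B> q <A>, the suffix after <A> is empty, so FOLLOW(<A>) ⊇ FOLLOW(<S>) = {$, q, s, u}; in <B>->s q <A> <K>, <A> is followed by <K> with FIRST {q, s, u}; in <B>-><A> <G>, <A> is followed by <G> with FIRST {ε, u}; in <B>-><A> <G>, the suffix after <A> is nullable, so FOLLOW(<A>) ⊇ FOLLOW(<B>) = {q}. Thus FOLLOW(<A>) = {$, q, s, u}.
FOLLOW(<G>): in <A>-><G>, the suffix after <G> is empty, so FOLLOW(<G>) ⊇ FOLLOW(<A>) = {$, q, s, u}; in <B>-><A> <G>, the suffix after <G> is empty, so FOLLOW(<G>) ⊇ FOLLOW(<B>) = {q}. Thus FOLLOW(<G>) = {$, q, s, u}.

{$, q, s, u}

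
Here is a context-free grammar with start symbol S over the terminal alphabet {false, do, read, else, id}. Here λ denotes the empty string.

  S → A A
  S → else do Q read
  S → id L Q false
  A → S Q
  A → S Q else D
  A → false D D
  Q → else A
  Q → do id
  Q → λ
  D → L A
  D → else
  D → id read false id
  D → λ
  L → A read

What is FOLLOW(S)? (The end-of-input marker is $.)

{$, do, else, false, id, read}

FIRST(Q): from Q→else A we get {else}; from Q→do id we get {do}; from Q→λ we get {λ}. So FIRST(Q) = {λ, do, else}.
FIRST(S): from S→A A we get {else, false, id}; from S→else do Q read we get {else}; from S→id L Q false we get {id}. So FIRST(S) = {else, false, id}.
FIRST(A): from A→S Q we get {else, false, id}; from A→S Q else D we get {else, false, id}; from A→false D D we get {false}. So FIRST(A) = {else, false, id}.
FIRST(L): from L→A read we get {else, false, id}. So FIRST(L) = {else, false, id}.
FIRST(D): from D→L A we get {else, false, id}; from D→else we get {else}; from D→id read false id we get {id}; from D→λ we get {λ}. So FIRST(D) = {λ, else, false, id}.
FOLLOW(S) includes $ since S is the start symbol.
FOLLOW(L): in S→id L Q false, L is followed by Q false with FIRST {do, else, false}; in D→L A, L is followed by A with FIRST {else, false, id}. Thus FOLLOW(L) = {do, else, false, id}.
FOLLOW(S): in A→S Q, S is followed by Q with FIRST {λ, do, else}; in A→S Q, the suffix after S is nullable, so FOLLOW(S) ⊇ FOLLOW(A) = {$, do, else, false, id, read}; in A→S Q else D, S is followed by Q else D with FIRST {do, else}. Thus FOLLOW(S) = {$, do, else, false, id, read}.
FOLLOW(A): in S→A A (occurrence 1), A is followed by A with FIRST {else, false, id}; in S→A A (occurrence 2), the suffix after A is empty, so FOLLOW(A) ⊇ FOLLOW(S) = {$, do, else, false, id, read}; in Q→else A, the suffix after A is empty, so FOLLOW(A) ⊇ FOLLOW(Q) = {$, do, else, false, id, read}; in D→L A, the suffix after A is empty, so FOLLOW(A) ⊇ FOLLOW(D) = {$, do, else, false, id, read}; in L→A read, A is followed by read with FIRST {read}. Thus FOLLOW(A) = {$, do, else, false, id, read}.
FOLLOW(Q): in S→else do Q read, Q is followed by read with FIRST {read}; in S→id L Q false, Q is followed by false with FIRST {false}; in A→S Q, the suffix after Q is empty, so FOLLOW(Q) ⊇ FOLLOW(A) = {$, do, else, false, id, read}; in A→S Q else D, Q is followed by else D with FIRST {else}. Thus FOLLOW(Q) = {$, do, else, false, id, read}.
FOLLOW(D): in A→S Q else D, the suffix after D is empty, so FOLLOW(D) ⊇ FOLLOW(A) = {$, do, else, false, id, read}; in A→false D D (occurrence 1), D is followed by D with FIRST {λ, else, false, id}; in A→false D D (occurrence 1), the suffix after D is nullable, so FOLLOW(D) ⊇ FOLLOW(A) = {$, do, else, false, id, read}; in A→false D D (occurrence 2), the suffix after D is empty, so FOLLOW(D) ⊇ FOLLOW(A) = {$, do, else, false, id, read}. Thus FOLLOW(D) = {$, do, else, false, id, read}.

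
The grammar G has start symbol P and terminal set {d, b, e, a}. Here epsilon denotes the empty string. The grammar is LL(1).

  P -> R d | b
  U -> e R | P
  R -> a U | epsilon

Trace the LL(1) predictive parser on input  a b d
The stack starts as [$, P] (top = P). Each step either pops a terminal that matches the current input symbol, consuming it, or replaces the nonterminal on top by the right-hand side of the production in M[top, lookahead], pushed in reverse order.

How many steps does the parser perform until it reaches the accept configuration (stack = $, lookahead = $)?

step 1: stack=$ P  input=a b d $  — expand P -> R d
step 2: stack=$ d R  input=a b d $  — expand R -> a U
step 3: stack=$ d U a  input=a b d $  — match a
step 4: stack=$ d U  input=b d $  — expand U -> P
step 5: stack=$ d P  input=b d $  — expand P -> b
step 6: stack=$ d b  input=b d $  — match b
step 7: stack=$ d  input=d $  — match d
Accept reached after 7 steps.

7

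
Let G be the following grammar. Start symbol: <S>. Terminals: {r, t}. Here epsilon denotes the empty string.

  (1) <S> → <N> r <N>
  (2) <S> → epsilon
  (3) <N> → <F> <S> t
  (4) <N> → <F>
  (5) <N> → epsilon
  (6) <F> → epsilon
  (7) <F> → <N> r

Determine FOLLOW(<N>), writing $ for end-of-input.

{$, r, t}

FIRST(<S>) = {epsilon, r, t}  (via <N> r <N>)
FIRST(<N>) = {epsilon, r, t}  (via <F> <S> t, <F>)
FIRST(<F>) = {epsilon, r, t}  (via <N> r)
FOLLOW(<S>) includes $ since <S> is the start symbol.
FOLLOW(<S>): in <N>→<F> <S> t, <S> is followed by t with FIRST {t}. Thus FOLLOW(<S>) = {$, t}.
FOLLOW(<N>): in <S>→<N> r <N> (occurrence 1), <N> is followed by r <N> with FIRST {r}; in <S>→<N> r <N> (occurrence 2), the suffix after <N> is empty, so FOLLOW(<N>) ⊇ FOLLOW(<S>) = {$, t}; in <F>→<N> r, <N> is followed by r with FIRST {r}. Thus FOLLOW(<N>) = {$, r, t}.
FOLLOW(<F>): in <N>→<F> <S> t, <F> is followed by <S> t with FIRST {r, t}; in <N>→<F>, the suffix after <F> is empty, so FOLLOW(<F>) ⊇ FOLLOW(<N>) = {$, r, t}. Thus FOLLOW(<F>) = {$, r, t}.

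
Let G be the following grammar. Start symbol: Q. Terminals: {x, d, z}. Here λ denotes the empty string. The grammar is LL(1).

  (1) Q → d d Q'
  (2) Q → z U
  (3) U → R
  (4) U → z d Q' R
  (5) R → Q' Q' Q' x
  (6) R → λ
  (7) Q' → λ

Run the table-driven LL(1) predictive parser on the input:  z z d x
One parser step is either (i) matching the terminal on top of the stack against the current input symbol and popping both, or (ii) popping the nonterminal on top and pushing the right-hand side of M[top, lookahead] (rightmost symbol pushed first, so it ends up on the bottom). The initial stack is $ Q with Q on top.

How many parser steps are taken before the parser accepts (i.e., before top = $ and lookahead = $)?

11

step 1: stack=$ Q  input=z z d x $  — expand Q → z U
step 2: stack=$ U z  input=z z d x $  — match z
step 3: stack=$ U  input=z d x $  — expand U → z d Q' R
step 4: stack=$ R Q' d z  input=z d x $  — match z
step 5: stack=$ R Q' d  input=d x $  — match d
step 6: stack=$ R Q'  input=x $  — expand Q' → λ
step 7: stack=$ R  input=x $  — expand R → Q' Q' Q' x
step 8: stack=$ x Q' Q' Q'  input=x $  — expand Q' → λ
step 9: stack=$ x Q' Q'  input=x $  — expand Q' → λ
step 10: stack=$ x Q'  input=x $  — expand Q' → λ
step 11: stack=$ x  input=x $  — match x
Accept reached after 11 steps.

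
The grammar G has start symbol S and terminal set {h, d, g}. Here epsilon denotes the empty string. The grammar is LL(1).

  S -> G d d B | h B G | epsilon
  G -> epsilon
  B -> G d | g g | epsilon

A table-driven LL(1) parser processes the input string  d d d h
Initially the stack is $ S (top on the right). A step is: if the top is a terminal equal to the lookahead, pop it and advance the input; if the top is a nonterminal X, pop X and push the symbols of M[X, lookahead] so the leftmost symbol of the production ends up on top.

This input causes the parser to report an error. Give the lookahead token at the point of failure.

     Stack      Input      Action
  1  $ S        d d d h $  expand S -> G d d B
  2  $ B d d G  d d d h $  expand G -> epsilon
  3  $ B d d    d d d h $  match d
  4  $ B d      d d h $    match d
  5  $ B        d h $      expand B -> G d
  6  $ d G      d h $      expand G -> epsilon
  7  $ d        d h $      match d
  8  $          h $        error: stack empty but input remains

h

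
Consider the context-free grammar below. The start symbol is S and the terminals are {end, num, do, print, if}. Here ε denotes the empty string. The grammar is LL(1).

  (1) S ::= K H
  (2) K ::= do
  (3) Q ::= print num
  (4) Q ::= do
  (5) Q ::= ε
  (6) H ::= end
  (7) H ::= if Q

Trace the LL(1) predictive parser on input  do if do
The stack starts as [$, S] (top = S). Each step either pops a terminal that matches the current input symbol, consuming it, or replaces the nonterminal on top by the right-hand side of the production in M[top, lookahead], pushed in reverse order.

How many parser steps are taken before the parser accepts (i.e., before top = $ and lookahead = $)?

7

     Stack   Input       Action
  1  $ S     do if do $  expand S ::= K H
  2  $ H K   do if do $  expand K ::= do
  3  $ H do  do if do $  match do
  4  $ H     if do $     expand H ::= if Q
  5  $ Q if  if do $     match if
  6  $ Q     do $        expand Q ::= do
  7  $ do    do $        match do
Accept reached after 7 steps.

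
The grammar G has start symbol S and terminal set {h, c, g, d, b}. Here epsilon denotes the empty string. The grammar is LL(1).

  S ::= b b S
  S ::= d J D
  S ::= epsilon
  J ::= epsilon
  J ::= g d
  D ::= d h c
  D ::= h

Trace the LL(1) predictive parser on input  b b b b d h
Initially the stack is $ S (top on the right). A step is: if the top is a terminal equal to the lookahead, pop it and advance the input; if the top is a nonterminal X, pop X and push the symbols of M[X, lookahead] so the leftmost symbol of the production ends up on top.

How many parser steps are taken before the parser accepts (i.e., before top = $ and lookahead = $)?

step 1: stack=$ S  input=b b b b d h $  — expand S ::= b b S
step 2: stack=$ S b b  input=b b b b d h $  — match b
step 3: stack=$ S b  input=b b b d h $  — match b
step 4: stack=$ S  input=b b d h $  — expand S ::= b b S
step 5: stack=$ S b b  input=b b d h $  — match b
step 6: stack=$ S b  input=b d h $  — match b
step 7: stack=$ S  input=d h $  — expand S ::= d J D
step 8: stack=$ D J d  input=d h $  — match d
step 9: stack=$ D J  input=h $  — expand J ::= epsilon
step 10: stack=$ D  input=h $  — expand D ::= h
step 11: stack=$ h  input=h $  — match h
Accept reached after 11 steps.

11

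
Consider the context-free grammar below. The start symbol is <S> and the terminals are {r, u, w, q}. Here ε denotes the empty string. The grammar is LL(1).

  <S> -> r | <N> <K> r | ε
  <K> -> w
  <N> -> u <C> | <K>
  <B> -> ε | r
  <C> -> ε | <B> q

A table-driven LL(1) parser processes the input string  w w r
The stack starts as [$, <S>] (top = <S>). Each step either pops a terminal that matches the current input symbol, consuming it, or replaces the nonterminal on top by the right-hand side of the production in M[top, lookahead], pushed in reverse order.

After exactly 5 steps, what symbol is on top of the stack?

     Stack        Input    Action
  1  $ <S>        w w r $  expand <S> -> <N> <K> r
  2  $ r <K> <N>  w w r $  expand <N> -> <K>
  3  $ r <K> <K>  w w r $  expand <K> -> w
  4  $ r <K> w    w w r $  match w
  5  $ r <K>      w r $    expand <K> -> w
Stack after step 5: $ r w (top = w).

w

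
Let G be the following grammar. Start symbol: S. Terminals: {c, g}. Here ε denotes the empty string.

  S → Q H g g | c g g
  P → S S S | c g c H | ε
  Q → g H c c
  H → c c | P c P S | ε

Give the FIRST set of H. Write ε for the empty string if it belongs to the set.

{ε, c, g}

FIRST(Q): from Q→g H c c we get {g}. So FIRST(Q) = {g}.
FIRST(S): from S→Q H g g we get {g}; from S→c g g we get {c}. So FIRST(S) = {c, g}.
FIRST(P): from P→S S S we get {c, g}; from P→c g c H we get {c}; from P→ε we get {ε}. So FIRST(P) = {ε, c, g}.
FIRST(H): from H→c c we get {c}; from H→P c P S we get {c, g}; from H→ε we get {ε}. So FIRST(H) = {ε, c, g}.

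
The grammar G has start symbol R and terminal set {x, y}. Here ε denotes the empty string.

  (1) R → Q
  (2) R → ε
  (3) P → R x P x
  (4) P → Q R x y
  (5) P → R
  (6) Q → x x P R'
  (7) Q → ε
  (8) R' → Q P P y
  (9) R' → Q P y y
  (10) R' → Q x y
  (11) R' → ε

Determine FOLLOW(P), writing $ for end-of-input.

FIRST(Q): from Q→x x P R' we get {x}; from Q→ε we get {ε}. So FIRST(Q) = {ε, x}.
FIRST(R): from R→Q we get {ε, x}; from R→ε we get {ε}. So FIRST(R) = {ε, x}.
FIRST(P): from P→R x P x we get {x}; from P→Q R x y we get {x}; from P→R we get {ε, x}. So FIRST(P) = {ε, x}.
FIRST(R'): from R'→Q P P y we get {x, y}; from R'→Q P y y we get {x, y}; from R'→Q x y we get {x}; from R'→ε we get {ε}. So FIRST(R') = {ε, x, y}.
FOLLOW(R) includes $ since R is the start symbol.
FOLLOW(R): in P→R x P x, R is followed by x P x with FIRST {x}; in P→Q R x y, R is followed by x y with FIRST {x}; in P→R, the suffix after R is empty, so FOLLOW(R) ⊇ FOLLOW(P) = {$, x, y}. Thus FOLLOW(R) = {$, x, y}.
FOLLOW(Q): in R→Q, the suffix after Q is empty, so FOLLOW(Q) ⊇ FOLLOW(R) = {$, x, y}; in P→Q R x y, Q is followed by R x y with FIRST {x}; in R'→Q P P y, Q is followed by P P y with FIRST {x, y}; in R'→Q P y y, Q is followed by P y y with FIRST {x, y}; in R'→Q x y, Q is followed by x y with FIRST {x}. Thus FOLLOW(Q) = {$, x, y}.
FOLLOW(P): in P→R x P x, P is followed by x with FIRST {x}; in Q→x x P R', P is followed by R' with FIRST {ε, x, y}; in Q→x x P R', the suffix after P is nullable, so FOLLOW(P) ⊇ FOLLOW(Q) = {$, x, y}; in R'→Q P P y (occurrence 1), P is followed by P y with FIRST {x, y}; in R'→Q P P y (occurrence 2), P is followed by y with FIRST {y}; in R'→Q P y y, P is followed by y y with FIRST {y}. Thus FOLLOW(P) = {$, x, y}.
FOLLOW(R'): in Q→x x P R', the suffix after R' is empty, so FOLLOW(R') ⊇ FOLLOW(Q) = {$, x, y}. Thus FOLLOW(R') = {$, x, y}.

{$, x, y}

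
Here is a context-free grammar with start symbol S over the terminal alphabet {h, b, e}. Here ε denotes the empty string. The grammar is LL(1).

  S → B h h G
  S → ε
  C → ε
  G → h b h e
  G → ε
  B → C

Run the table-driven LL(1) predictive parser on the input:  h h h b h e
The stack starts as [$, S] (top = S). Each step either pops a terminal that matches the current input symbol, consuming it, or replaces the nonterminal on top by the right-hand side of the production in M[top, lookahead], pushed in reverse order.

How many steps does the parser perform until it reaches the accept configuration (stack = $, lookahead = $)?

10

      Stack      Input          Action
   1  $ S        h h h b h e $  expand S → B h h G
   2  $ G h h B  h h h b h e $  expand B → C
   3  $ G h h C  h h h b h e $  expand C → ε
   4  $ G h h    h h h b h e $  match h
   5  $ G h      h h b h e $    match h
   6  $ G        h b h e $      expand G → h b h e
   7  $ e h b h  h b h e $      match h
   8  $ e h b    b h e $        match b
   9  $ e h      h e $          match h
  10  $ e        e $            match e
Accept reached after 10 steps.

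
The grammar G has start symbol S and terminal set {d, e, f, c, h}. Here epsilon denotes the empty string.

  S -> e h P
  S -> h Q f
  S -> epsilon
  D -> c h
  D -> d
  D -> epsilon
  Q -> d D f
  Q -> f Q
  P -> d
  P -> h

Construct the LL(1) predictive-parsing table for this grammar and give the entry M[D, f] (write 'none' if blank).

D -> epsilon

FIRST(S): from S->e h P we get {e}; from S->h Q f we get {h}; from S->epsilon we get {epsilon}. So FIRST(S) = {epsilon, e, h}.
FIRST(D): from D->c h we get {c}; from D->d we get {d}; from D->epsilon we get {epsilon}. So FIRST(D) = {epsilon, c, d}.
FIRST(Q): from Q->d D f we get {d}; from Q->f Q we get {f}. So FIRST(Q) = {d, f}.
FIRST(P): from P->d we get {d}; from P->h we get {h}. So FIRST(P) = {d, h}.
FOLLOW(S) includes $ since S is the start symbol.
FOLLOW(D): in Q->d D f, D is followed by f with FIRST {f}. Thus FOLLOW(D) = {f}.
For D -> c h: FIRST(c h) = {c}, so it goes in M[D, t] for t ∈ {c}.
For D -> d: FIRST(d) = {d}, so it goes in M[D, t] for t ∈ {d}.
For D -> epsilon: FIRST(epsilon) = {epsilon}, so it goes in M[D, t] for t ∈ {}; since epsilon ∈ FIRST, also for every t ∈ FOLLOW(D) = {f}.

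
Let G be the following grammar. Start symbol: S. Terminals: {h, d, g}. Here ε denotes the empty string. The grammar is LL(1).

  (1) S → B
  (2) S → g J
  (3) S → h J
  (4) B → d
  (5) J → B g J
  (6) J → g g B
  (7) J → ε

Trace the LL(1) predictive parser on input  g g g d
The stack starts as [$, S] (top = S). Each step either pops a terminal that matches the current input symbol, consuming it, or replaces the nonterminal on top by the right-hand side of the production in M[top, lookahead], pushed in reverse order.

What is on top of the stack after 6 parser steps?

d

     Stack    Input      Action
  1  $ S      g g g d $  expand S → g J
  2  $ J g    g g g d $  match g
  3  $ J      g g d $    expand J → g g B
  4  $ B g g  g g d $    match g
  5  $ B g    g d $      match g
  6  $ B      d $        expand B → d
Stack after step 6: $ d (top = d).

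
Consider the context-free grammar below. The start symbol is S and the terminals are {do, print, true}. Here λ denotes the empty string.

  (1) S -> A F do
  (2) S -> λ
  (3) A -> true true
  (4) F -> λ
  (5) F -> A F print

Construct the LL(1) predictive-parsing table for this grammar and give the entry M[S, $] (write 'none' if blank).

FIRST(A) = {true}
FIRST(S) = {λ, true}  (via A F do)
FIRST(F) = {λ, true}  (via A F print)
FOLLOW(S) includes $ since S is the start symbol.
FOLLOW(S): S appears on no right-hand side. Thus FOLLOW(S) = {$}.
For S -> A F do: FIRST(A F do) = {true}, so it goes in M[S, t] for t ∈ {true}.
For S -> λ: FIRST(λ) = {λ}, so it goes in M[S, t] for t ∈ {}; since λ ∈ FIRST, also for every t ∈ FOLLOW(S) = {$}.

S -> λ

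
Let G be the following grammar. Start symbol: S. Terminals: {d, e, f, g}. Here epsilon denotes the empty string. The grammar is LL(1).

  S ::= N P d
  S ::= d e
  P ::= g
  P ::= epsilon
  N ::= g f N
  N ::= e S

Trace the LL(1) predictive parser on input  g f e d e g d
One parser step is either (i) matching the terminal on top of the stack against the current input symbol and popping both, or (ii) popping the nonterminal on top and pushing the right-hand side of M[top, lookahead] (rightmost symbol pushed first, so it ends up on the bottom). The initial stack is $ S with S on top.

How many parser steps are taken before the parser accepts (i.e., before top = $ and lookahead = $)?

      Stack        Input            Action
   1  $ S          g f e d e g d $  expand S ::= N P d
   2  $ d P N      g f e d e g d $  expand N ::= g f N
   3  $ d P N f g  g f e d e g d $  match g
   4  $ d P N f    f e d e g d $    match f
   5  $ d P N      e d e g d $      expand N ::= e S
   6  $ d P S e    e d e g d $      match e
   7  $ d P S      d e g d $        expand S ::= d e
   8  $ d P e d    d e g d $        match d
   9  $ d P e      e g d $          match e
  10  $ d P        g d $            expand P ::= g
  11  $ d g        g d $            match g
  12  $ d          d $              match d
Accept reached after 12 steps.

12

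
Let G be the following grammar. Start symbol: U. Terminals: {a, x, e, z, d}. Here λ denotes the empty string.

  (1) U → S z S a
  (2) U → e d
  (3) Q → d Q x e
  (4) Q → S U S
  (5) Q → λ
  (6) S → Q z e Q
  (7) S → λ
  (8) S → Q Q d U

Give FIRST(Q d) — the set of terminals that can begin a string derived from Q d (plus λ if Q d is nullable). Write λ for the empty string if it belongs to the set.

FIRST(U): from U→S z S a we get {d, e, z}; from U→e d we get {e}. So FIRST(U) = {d, e, z}.
FIRST(Q): from Q→d Q x e we get {d}; from Q→S U S we get {d, e, z}; from Q→λ we get {λ}. So FIRST(Q) = {λ, d, e, z}.
FIRST(S): from S→Q z e Q we get {d, e, z}; from S→λ we get {λ}; from S→Q Q d U we get {d, e, z}. So FIRST(S) = {λ, d, e, z}.
FIRST(Q d): take FIRST of each symbol in turn, carrying on past any symbol whose FIRST contains λ; result {d, e, z}.

{d, e, z}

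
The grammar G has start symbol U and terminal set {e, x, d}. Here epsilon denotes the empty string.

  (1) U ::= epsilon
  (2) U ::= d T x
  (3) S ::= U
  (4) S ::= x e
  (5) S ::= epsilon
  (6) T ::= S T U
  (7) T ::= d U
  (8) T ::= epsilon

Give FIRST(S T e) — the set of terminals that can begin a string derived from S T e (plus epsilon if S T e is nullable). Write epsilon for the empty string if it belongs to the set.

FIRST(U) = {epsilon, d}
FIRST(S) = {epsilon, d, x}  (via U)
FIRST(T) = {epsilon, d, x}  (via S T U)
FIRST(S T e): take FIRST of each symbol in turn, carrying on past any symbol whose FIRST contains epsilon; result {d, e, x}.

{d, e, x}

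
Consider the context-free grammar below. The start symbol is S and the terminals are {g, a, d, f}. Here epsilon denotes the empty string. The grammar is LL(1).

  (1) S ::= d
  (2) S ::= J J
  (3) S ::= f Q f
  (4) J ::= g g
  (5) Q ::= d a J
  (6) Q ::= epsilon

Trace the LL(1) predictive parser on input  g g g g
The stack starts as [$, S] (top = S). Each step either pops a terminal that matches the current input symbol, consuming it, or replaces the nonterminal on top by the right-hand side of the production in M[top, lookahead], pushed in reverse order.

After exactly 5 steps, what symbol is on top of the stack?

step 1: stack=$ S  input=g g g g $  — expand S ::= J J
step 2: stack=$ J J  input=g g g g $  — expand J ::= g g
step 3: stack=$ J g g  input=g g g g $  — match g
step 4: stack=$ J g  input=g g g $  — match g
step 5: stack=$ J  input=g g $  — expand J ::= g g
Stack after step 5: $ g g (top = g).

g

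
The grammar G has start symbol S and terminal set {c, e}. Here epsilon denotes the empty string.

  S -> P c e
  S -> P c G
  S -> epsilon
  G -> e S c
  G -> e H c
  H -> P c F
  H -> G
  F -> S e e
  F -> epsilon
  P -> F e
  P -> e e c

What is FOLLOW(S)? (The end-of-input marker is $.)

FIRST(G) = {e}
FIRST(S) = {epsilon, e}  (via P c e, P c G)
FIRST(F) = {epsilon, e}  (via S e e)
FIRST(P) = {e}  (via F e)
FIRST(H) = {e}  (via P c F, G)
FOLLOW(S) includes $ since S is the start symbol.
FOLLOW(S): in G->e S c, S is followed by c with FIRST {c}; in F->S e e, S is followed by e e with FIRST {e}. Thus FOLLOW(S) = {$, c, e}.
FOLLOW(H): in G->e H c, H is followed by c with FIRST {c}. Thus FOLLOW(H) = {c}.
FOLLOW(G): in S->P c G, the suffix after G is empty, so FOLLOW(G) ⊇ FOLLOW(S) = {$, c, e}; in H->G, the suffix after G is empty, so FOLLOW(G) ⊇ FOLLOW(H) = {c}. Thus FOLLOW(G) = {$, c, e}.
FOLLOW(F): in H->P c F, the suffix after F is empty, so FOLLOW(F) ⊇ FOLLOW(H) = {c}; in P->F e, F is followed by e with FIRST {e}. Thus FOLLOW(F) = {c, e}.
FOLLOW(P): in S->P c e, P is followed by c e with FIRST {c}; in S->P c G, P is followed by c G with FIRST {c}; in H->P c F, P is followed by c F with FIRST {c}. Thus FOLLOW(P) = {c}.

{$, c, e}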